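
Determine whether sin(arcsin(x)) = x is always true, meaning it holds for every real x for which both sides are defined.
Claim: sin(arcsin(x)) = x.
Reasoning: For -1 ≤ x ≤ 1 (where arcsin is defined), arcsin(x) is by definition an angle whose sine equals x. Taking the sine of that angle returns x. (Note the other order, arcsin(sin x) = x, is NOT an identity.)
So the two sides agree for every real x for which both sides are defined.

Conclusion: Yes, this is an identity.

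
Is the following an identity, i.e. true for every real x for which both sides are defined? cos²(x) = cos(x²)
Claim: cos²(x) = cos(x²).
Test a specific point where both sides are defined: x = -π/3.
LHS = cos²(x) ≈ 0.2500
RHS = cos(x²) ≈ 0.4566
Since 0.2500 ≠ 0.4566, the equation fails at this point, so it cannot hold for every real x for which both sides are defined.
cos²(x) means (cos x)², squaring the output; cos(x²) squares the input. These are different functions.

Conclusion: No, this is NOT an identity.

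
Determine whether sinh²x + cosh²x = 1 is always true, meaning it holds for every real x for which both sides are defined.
No, this is NOT an identity.

Claim: sinh²x + cosh²x = 1.
Test a specific point where both sides are defined: x = -3.
LHS = sinh²x + cosh²x ≈ 201.7156
RHS = 1 ≈ 1.0000
Since 201.7156 ≠ 1.0000, the equation fails at this point, so it cannot hold for every real x for which both sides are defined.
The correct hyperbolic identity is cosh²x - sinh²x = 1 (a difference); the sum sinh²x + cosh²x equals cosh(2x).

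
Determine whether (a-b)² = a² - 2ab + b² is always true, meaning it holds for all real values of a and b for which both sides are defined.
Yes, this is an identity.

Claim: (a-b)² = a² - 2ab + b².
Reasoning: Expand: (a-b)² = (a-b)(a-b) = a·a - a·b - b·a + b·b = a² - 2ab + b².
So the two sides agree for all real values of a and b for which both sides are defined.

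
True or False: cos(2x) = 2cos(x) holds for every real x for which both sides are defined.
False.

Claim: cos(2x) = 2cos(x).
Test a specific point where both sides are defined: x = -π/2.
LHS = cos(2x) ≈ -1.0000
RHS = 2cos(x) ≈ 0.0000
Since -1.0000 ≠ 0.0000, the equation fails at this point, so it cannot hold for every real x for which both sides are defined.
The correct double-angle formula is cos(2x) = cos²x - sin²x.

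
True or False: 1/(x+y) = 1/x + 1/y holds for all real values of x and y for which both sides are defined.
False.

Claim: 1/(x+y) = 1/x + 1/y.
Test a specific point where both sides are defined: x = 5, y = 3/2.
LHS = 1/(x+y) ≈ 0.1538
RHS = 1/x + 1/y ≈ 0.8667
Since 0.1538 ≠ 0.8667, the equation fails at this point, so it cannot hold for all real values of x and y for which both sides are defined.
1/x + 1/y = (x+y)/(xy), which is not 1/(x+y).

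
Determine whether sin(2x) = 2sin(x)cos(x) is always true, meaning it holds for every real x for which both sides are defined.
Yes, this is an identity.

Claim: sin(2x) = 2sin(x)cos(x).
Reasoning: Put y = x in the addition formula sin(x+y) = sin(x)cos(y) + cos(x)sin(y): sin(2x) = sin(x)cos(x) + cos(x)sin(x) = 2sin(x)cos(x).
So the two sides agree for every real x for which both sides are defined.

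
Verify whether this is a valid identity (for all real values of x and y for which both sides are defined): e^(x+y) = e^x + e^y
Claim: e^(x+y) = e^x + e^y.
Test a specific point where both sides are defined: x = 3, y = 1/2.
LHS = e^(x+y) ≈ 33.1155
RHS = e^x + e^y ≈ 21.7343
Since 33.1155 ≠ 21.7343, the equation fails at this point, so it cannot hold for all real values of x and y for which both sides are defined.
The correct rule is e^(x+y) = e^x · e^y (a product, not a sum).

Conclusion: No, this is NOT an identity.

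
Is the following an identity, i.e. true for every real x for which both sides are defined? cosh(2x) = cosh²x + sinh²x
Yes, this is an identity.

Claim: cosh(2x) = cosh²x + sinh²x.
Reasoning: cosh²x = (e^(2x) + 2 + e^(-2x))/4 and sinh²x = (e^(2x) - 2 + e^(-2x))/4. Adding gives (2e^(2x) + 2e^(-2x))/4 = (e^(2x) + e^(-2x))/2 = cosh(2x).
So the two sides agree for every real x for which both sides are defined.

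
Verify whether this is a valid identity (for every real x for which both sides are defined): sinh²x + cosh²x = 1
No, this is NOT an identity.

Claim: sinh²x + cosh²x = 1.
Test a specific point where both sides are defined: x = -1.
LHS = sinh²x + cosh²x ≈ 3.7622
RHS = 1 ≈ 1.0000
Since 3.7622 ≠ 1.0000, the equation fails at this point, so it cannot hold for every real x for which both sides are defined.
The correct hyperbolic identity is cosh²x - sinh²x = 1 (a difference); the sum sinh²x + cosh²x equals cosh(2x).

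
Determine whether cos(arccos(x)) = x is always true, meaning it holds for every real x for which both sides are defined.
Yes, this is an identity.

Claim: cos(arccos(x)) = x.
Reasoning: For -1 ≤ x ≤ 1 (where arccos is defined), arccos(x) is by definition an angle whose cosine equals x. Taking the cosine of that angle returns x. (Note the other order, arccos(cos x) = x, is NOT an identity.)
So the two sides agree for every real x for which both sides are defined.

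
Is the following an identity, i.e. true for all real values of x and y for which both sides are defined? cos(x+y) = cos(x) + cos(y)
Claim: cos(x+y) = cos(x) + cos(y).
Test a specific point where both sides are defined: x = -π/2, y = 2π/3.
LHS = cos(x+y) ≈ 0.8660
RHS = cos(x) + cos(y) ≈ -0.5000
Since 0.8660 ≠ -0.5000, the equation fails at this point, so it cannot hold for all real values of x and y for which both sides are defined.
The correct expansion is cos(x+y) = cos(x)cos(y) - sin(x)sin(y); cosine is not additive.

Conclusion: No, this is NOT an identity.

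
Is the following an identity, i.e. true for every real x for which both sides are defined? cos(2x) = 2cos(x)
No, this is NOT an identity.

Claim: cos(2x) = 2cos(x).
Test a specific point where both sides are defined: x = π/4.
LHS = cos(2x) ≈ 0.0000
RHS = 2cos(x) ≈ 1.4142
Since 0.0000 ≠ 1.4142, the equation fails at this point, so it cannot hold for every real x for which both sides are defined.
The correct double-angle formula is cos(2x) = cos²x - sin²x.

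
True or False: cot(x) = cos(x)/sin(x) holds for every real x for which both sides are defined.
True.

Claim: cot(x) = cos(x)/sin(x).
Reasoning: cot(x) is defined as 1/tan(x) = 1/(sin(x)/cos(x)) = cos(x)/sin(x), wherever sin(x) ≠ 0.
So the two sides agree for every real x for which both sides are defined.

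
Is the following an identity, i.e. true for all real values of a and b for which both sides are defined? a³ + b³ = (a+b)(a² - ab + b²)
Yes, this is an identity.

Claim: a³ + b³ = (a+b)(a² - ab + b²).
Reasoning: Expand the right side: (a+b)(a² - ab + b²) = a³ - a²b + ab² + a²b - ab² + b³ = a³ + b³ (the middle terms cancel in pairs).
So the two sides agree for all real values of a and b for which both sides are defined.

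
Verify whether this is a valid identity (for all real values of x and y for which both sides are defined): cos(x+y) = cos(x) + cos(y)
No, this is NOT an identity.

Claim: cos(x+y) = cos(x) + cos(y).
Test a specific point where both sides are defined: x = -π/2, y = -π/3.
LHS = cos(x+y) ≈ -0.8660
RHS = cos(x) + cos(y) ≈ 0.5000
Since -0.8660 ≠ 0.5000, the equation fails at this point, so it cannot hold for all real values of x and y for which both sides are defined.
The correct expansion is cos(x+y) = cos(x)cos(y) - sin(x)sin(y); cosine is not additive.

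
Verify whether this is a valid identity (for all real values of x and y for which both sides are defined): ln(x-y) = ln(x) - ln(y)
No, this is NOT an identity.

Claim: ln(x-y) = ln(x) - ln(y).
Test a specific point where both sides are defined: x = 5, y = 3.
LHS = ln(x-y) ≈ 0.6931
RHS = ln(x) - ln(y) ≈ 0.5108
Since 0.6931 ≠ 0.5108, the equation fails at this point, so it cannot hold for all real values of x and y for which both sides are defined.
ln(x) - ln(y) = ln(x/y), not ln(x-y).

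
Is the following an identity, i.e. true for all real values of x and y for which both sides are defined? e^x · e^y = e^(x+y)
Claim: e^x · e^y = e^(x+y).
Reasoning: This is the law of exponents for a common base: multiplying powers adds exponents. E.g. from the series, (Σ x^j/j!)(Σ y^k/k!) = Σ_m (Σ_{j+k=m} x^j y^k/(j!k!)) = Σ_m (x+y)^m/m! by the binomial theorem.
So the two sides agree for all real values of x and y for which both sides are defined.

Conclusion: Yes, this is an identity.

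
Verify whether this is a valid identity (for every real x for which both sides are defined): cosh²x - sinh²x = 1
Yes, this is an identity.

Claim: cosh²x - sinh²x = 1.
Reasoning: With cosh(x) = (e^x + e^-x)/2 and sinh(x) = (e^x - e^-x)/2: cosh²x = (e^(2x) + 2 + e^(-2x))/4 and sinh²x = (e^(2x) - 2 + e^(-2x))/4. Subtracting leaves 4/4 = 1.
So the two sides agree for every real x for which both sides are defined.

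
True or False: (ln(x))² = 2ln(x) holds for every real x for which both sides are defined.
Claim: (ln(x))² = 2ln(x).
Test a specific point where both sides are defined: x = 1/2.
LHS = (ln(x))² ≈ 0.4805
RHS = 2ln(x) ≈ -1.3863
Since 0.4805 ≠ -1.3863, the equation fails at this point, so it cannot hold for every real x for which both sides are defined.
2ln(x) equals ln(x²), which is not the same as (ln x)².

Conclusion: False.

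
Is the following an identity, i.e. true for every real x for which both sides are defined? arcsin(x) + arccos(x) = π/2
Yes, this is an identity.

Claim: arcsin(x) + arccos(x) = π/2.
Reasoning: Both sides are defined for -1 ≤ x ≤ 1. Let θ = arcsin(x), so sin θ = x and θ ∈ [-π/2, π/2]. Then cos(π/2 - θ) = sin θ = x and π/2 - θ ∈ [0, π], which is exactly the range of arccos, so arccos(x) = π/2 - θ. Adding: arcsin(x) + arccos(x) = θ + (π/2 - θ) = π/2.
So the two sides agree for every real x for which both sides are defined.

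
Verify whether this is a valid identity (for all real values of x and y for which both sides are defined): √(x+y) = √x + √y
Claim: √(x+y) = √x + √y.
Test a specific point where both sides are defined: x = 1, y = 5.
LHS = √(x+y) ≈ 2.4495
RHS = √x + √y ≈ 3.2361
Since 2.4495 ≠ 3.2361, the equation fails at this point, so it cannot hold for all real values of x and y for which both sides are defined.
Squaring the right side gives x + 2√(xy) + y, not x + y.

Conclusion: No, this is NOT an identity.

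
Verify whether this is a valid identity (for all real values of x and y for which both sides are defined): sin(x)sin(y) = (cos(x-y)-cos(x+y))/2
Claim: sin(x)sin(y) = (cos(x-y)-cos(x+y))/2.
Reasoning: cos(x-y) = cos(x)cos(y) + sin(x)sin(y) and cos(x+y) = cos(x)cos(y) - sin(x)sin(y). Subtracting, cos(x-y) - cos(x+y) = 2sin(x)sin(y); divide by 2.
So the two sides agree for all real values of x and y for which both sides are defined.

Conclusion: Yes, this is an identity.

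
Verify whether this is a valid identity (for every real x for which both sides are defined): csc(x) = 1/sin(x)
Yes, this is an identity.

Claim: csc(x) = 1/sin(x).
Reasoning: csc(x) is by definition the reciprocal of sin(x), wherever sin(x) ≠ 0.
So the two sides agree for every real x for which both sides are defined.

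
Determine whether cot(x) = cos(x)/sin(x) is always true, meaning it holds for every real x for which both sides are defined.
Claim: cot(x) = cos(x)/sin(x).
Reasoning: cot(x) is defined as 1/tan(x) = 1/(sin(x)/cos(x)) = cos(x)/sin(x), wherever sin(x) ≠ 0.
So the two sides agree for every real x for which both sides are defined.

Conclusion: Yes, this is an identity.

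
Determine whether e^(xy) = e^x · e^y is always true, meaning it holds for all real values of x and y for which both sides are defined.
No, this is NOT an identity.

Claim: e^(xy) = e^x · e^y.
Test a specific point where both sides are defined: x = 3/2, y = 4.
LHS = e^(xy) ≈ 403.4288
RHS = e^x · e^y ≈ 244.6919
Since 403.4288 ≠ 244.6919, the equation fails at this point, so it cannot hold for all real values of x and y for which both sides are defined.
e^x · e^y = e^(x+y), not e^(xy).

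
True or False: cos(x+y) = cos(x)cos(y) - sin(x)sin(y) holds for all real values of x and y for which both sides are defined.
True.

Claim: cos(x+y) = cos(x)cos(y) - sin(x)sin(y).
Reasoning: By Euler's formula e^(i(x+y)) = e^(ix)·e^(iy) = (cos x + i·sin x)(cos y + i·sin y). The real part of the left side is cos(x+y); the real part of the product is cos(x)cos(y) - sin(x)sin(y) (since i·i = -1).
So the two sides agree for all real values of x and y for which both sides are defined.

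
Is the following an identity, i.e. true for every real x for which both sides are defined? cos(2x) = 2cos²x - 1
Claim: cos(2x) = 2cos²x - 1.
Reasoning: cos(2x) = cos²x - sin²x. Replace sin²x by 1 - cos²x: cos²x - (1 - cos²x) = 2cos²x - 1.
So the two sides agree for every real x for which both sides are defined.

Conclusion: Yes, this is an identity.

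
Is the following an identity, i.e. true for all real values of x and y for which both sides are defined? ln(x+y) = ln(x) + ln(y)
No, this is NOT an identity.

Claim: ln(x+y) = ln(x) + ln(y).
Test a specific point where both sides are defined: x = 3/2, y = 1.
LHS = ln(x+y) ≈ 0.9163
RHS = ln(x) + ln(y) ≈ 0.4055
Since 0.9163 ≠ 0.4055, the equation fails at this point, so it cannot hold for all real values of x and y for which both sides are defined.
ln(x) + ln(y) = ln(xy), not ln(x+y).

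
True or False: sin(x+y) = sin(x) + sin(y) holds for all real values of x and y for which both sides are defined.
False.

Claim: sin(x+y) = sin(x) + sin(y).
Test a specific point where both sides are defined: x = -π/6, y = 3π/4.
LHS = sin(x+y) ≈ 0.9659
RHS = sin(x) + sin(y) ≈ 0.2071
Since 0.9659 ≠ 0.2071, the equation fails at this point, so it cannot hold for all real values of x and y for which both sides are defined.
The correct expansion is sin(x+y) = sin(x)cos(y) + cos(x)sin(y); sine is not additive.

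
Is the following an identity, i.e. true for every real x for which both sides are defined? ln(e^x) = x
Yes, this is an identity.

Claim: ln(e^x) = x.
Reasoning: ln is the inverse of the exponential: ln(e^x) asks for the exponent p with e^p = e^x, and since e^p is one-to-one that exponent is p = x.
So the two sides agree for every real x for which both sides are defined.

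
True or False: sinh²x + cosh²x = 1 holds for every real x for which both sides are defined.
Claim: sinh²x + cosh²x = 1.
Test a specific point where both sides are defined: x = -2.
LHS = sinh²x + cosh²x ≈ 27.3082
RHS = 1 ≈ 1.0000
Since 27.3082 ≠ 1.0000, the equation fails at this point, so it cannot hold for every real x for which both sides are defined.
The correct hyperbolic identity is cosh²x - sinh²x = 1 (a difference); the sum sinh²x + cosh²x equals cosh(2x).

Conclusion: False.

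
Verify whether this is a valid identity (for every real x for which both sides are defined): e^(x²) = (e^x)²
Claim: e^(x²) = (e^x)².
Test a specific point where both sides are defined: x = 3.
LHS = e^(x²) ≈ 8103.0839
RHS = (e^x)² ≈ 403.4288
Since 8103.0839 ≠ 403.4288, the equation fails at this point, so it cannot hold for every real x for which both sides are defined.
(e^x)² = e^(2x), and 2x ≠ x² in general.

Conclusion: No, this is NOT an identity.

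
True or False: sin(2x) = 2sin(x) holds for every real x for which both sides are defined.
False.

Claim: sin(2x) = 2sin(x).
Test a specific point where both sides are defined: x = 2π/3.
LHS = sin(2x) ≈ -0.8660
RHS = 2sin(x) ≈ 1.7321
Since -0.8660 ≠ 1.7321, the equation fails at this point, so it cannot hold for every real x for which both sides are defined.
The correct double-angle formula is sin(2x) = 2sin(x)cos(x).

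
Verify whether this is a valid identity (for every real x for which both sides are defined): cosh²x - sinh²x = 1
Claim: cosh²x - sinh²x = 1.
Reasoning: With cosh(x) = (e^x + e^-x)/2 and sinh(x) = (e^x - e^-x)/2: cosh²x = (e^(2x) + 2 + e^(-2x))/4 and sinh²x = (e^(2x) - 2 + e^(-2x))/4. Subtracting leaves 4/4 = 1.
So the two sides agree for every real x for which both sides are defined.

Conclusion: Yes, this is an identity.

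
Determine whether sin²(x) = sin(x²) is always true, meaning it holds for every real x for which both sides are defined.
No, this is NOT an identity.

Claim: sin²(x) = sin(x²).
Test a specific point where both sides are defined: x = π.
LHS = sin²(x) ≈ 0.0000
RHS = sin(x²) ≈ -0.4303
Since 0.0000 ≠ -0.4303, the equation fails at this point, so it cannot hold for every real x for which both sides are defined.
sin²(x) means (sin x)², squaring the output; sin(x²) squares the input. These are different functions.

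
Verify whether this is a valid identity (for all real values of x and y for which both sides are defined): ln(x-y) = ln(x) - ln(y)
No, this is NOT an identity.

Claim: ln(x-y) = ln(x) - ln(y).
Test a specific point where both sides are defined: x = 5, y = 2.
LHS = ln(x-y) ≈ 1.0986
RHS = ln(x) - ln(y) ≈ 0.9163
Since 1.0986 ≠ 0.9163, the equation fails at this point, so it cannot hold for all real values of x and y for which both sides are defined.
ln(x) - ln(y) = ln(x/y), not ln(x-y).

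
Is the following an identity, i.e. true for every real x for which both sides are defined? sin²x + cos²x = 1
Claim: sin²x + cos²x = 1.
Reasoning: The point (cos x, sin x) lies on the unit circle X² + Y² = 1, so cos²x + sin²x = 1 for every real x.
So the two sides agree for every real x for which both sides are defined.

Conclusion: Yes, this is an identity.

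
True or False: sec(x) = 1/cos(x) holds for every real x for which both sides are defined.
Claim: sec(x) = 1/cos(x).
Reasoning: sec(x) is by definition the reciprocal of cos(x), wherever cos(x) ≠ 0.
So the two sides agree for every real x for which both sides are defined.

Conclusion: True.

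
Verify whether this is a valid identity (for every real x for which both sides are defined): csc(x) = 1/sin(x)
Claim: csc(x) = 1/sin(x).
Reasoning: csc(x) is by definition the reciprocal of sin(x), wherever sin(x) ≠ 0.
So the two sides agree for every real x for which both sides are defined.

Conclusion: Yes, this is an identity.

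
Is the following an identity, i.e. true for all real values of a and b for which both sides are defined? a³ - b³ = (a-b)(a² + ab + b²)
Claim: a³ - b³ = (a-b)(a² + ab + b²).
Reasoning: Expand the right side: (a-b)(a² + ab + b²) = a³ + a²b + ab² - a²b - ab² - b³ = a³ - b³ (the middle terms cancel in pairs).
So the two sides agree for all real values of a and b for which both sides are defined.

Conclusion: Yes, this is an identity.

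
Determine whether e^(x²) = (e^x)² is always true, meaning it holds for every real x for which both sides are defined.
No, this is NOT an identity.

Claim: e^(x²) = (e^x)².
Test a specific point where both sides are defined: x = 1/2.
LHS = e^(x²) ≈ 1.2840
RHS = (e^x)² ≈ 2.7183
Since 1.2840 ≠ 2.7183, the equation fails at this point, so it cannot hold for every real x for which both sides are defined.
(e^x)² = e^(2x), and 2x ≠ x² in general.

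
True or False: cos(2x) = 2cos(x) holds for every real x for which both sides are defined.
False.

Claim: cos(2x) = 2cos(x).
Test a specific point where both sides are defined: x = -π/3.
LHS = cos(2x) ≈ -0.5000
RHS = 2cos(x) ≈ 1.0000
Since -0.5000 ≠ 1.0000, the equation fails at this point, so it cannot hold for every real x for which both sides are defined.
The correct double-angle formula is cos(2x) = cos²x - sin²x.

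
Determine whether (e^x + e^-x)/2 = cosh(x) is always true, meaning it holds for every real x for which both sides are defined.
Yes, this is an identity.

Claim: (e^x + e^-x)/2 = cosh(x).
Reasoning: This is exactly the definition of the hyperbolic cosine: cosh(x) := (e^x + e^-x)/2.
So the two sides agree for every real x for which both sides are defined.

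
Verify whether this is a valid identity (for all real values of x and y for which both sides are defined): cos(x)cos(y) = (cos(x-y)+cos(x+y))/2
Yes, this is an identity.

Claim: cos(x)cos(y) = (cos(x-y)+cos(x+y))/2.
Reasoning: cos(x-y) = cos(x)cos(y) + sin(x)sin(y) and cos(x+y) = cos(x)cos(y) - sin(x)sin(y). Adding, cos(x-y) + cos(x+y) = 2cos(x)cos(y); divide by 2.
So the two sides agree for all real values of x and y for which both sides are defined.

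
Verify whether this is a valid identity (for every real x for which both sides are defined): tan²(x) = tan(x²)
No, this is NOT an identity.

Claim: tan²(x) = tan(x²).
Test a specific point where both sides are defined: x = π/3.
LHS = tan²(x) ≈ 3.0000
RHS = tan(x²) ≈ 1.9485
Since 3.0000 ≠ 1.9485, the equation fails at this point, so it cannot hold for every real x for which both sides are defined.
tan²(x) means (tan x)², squaring the output; tan(x²) squares the input. These are different functions.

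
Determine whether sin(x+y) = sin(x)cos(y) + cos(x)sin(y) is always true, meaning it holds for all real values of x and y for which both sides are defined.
Claim: sin(x+y) = sin(x)cos(y) + cos(x)sin(y).
Reasoning: By Euler's formula e^(i(x+y)) = e^(ix)·e^(iy) = (cos x + i·sin x)(cos y + i·sin y). The imaginary part of the left side is sin(x+y); the imaginary part of the product is sin(x)cos(y) + cos(x)sin(y).
So the two sides agree for all real values of x and y for which both sides are defined.

Conclusion: Yes, this is an identity.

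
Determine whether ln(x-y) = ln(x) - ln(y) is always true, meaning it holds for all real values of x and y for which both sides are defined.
No, this is NOT an identity.

Claim: ln(x-y) = ln(x) - ln(y).
Test a specific point where both sides are defined: x = 5, y = 1.
LHS = ln(x-y) ≈ 1.3863
RHS = ln(x) - ln(y) ≈ 1.6094
Since 1.3863 ≠ 1.6094, the equation fails at this point, so it cannot hold for all real values of x and y for which both sides are defined.
ln(x) - ln(y) = ln(x/y), not ln(x-y).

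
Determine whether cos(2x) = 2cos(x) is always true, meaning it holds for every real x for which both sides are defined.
Claim: cos(2x) = 2cos(x).
Test a specific point where both sides are defined: x = π/3.
LHS = cos(2x) ≈ -0.5000
RHS = 2cos(x) ≈ 1.0000
Since -0.5000 ≠ 1.0000, the equation fails at this point, so it cannot hold for every real x for which both sides are defined.
The correct double-angle formula is cos(2x) = cos²x - sin²x.

Conclusion: No, this is NOT an identity.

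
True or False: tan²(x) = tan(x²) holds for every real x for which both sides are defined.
Claim: tan²(x) = tan(x²).
Test a specific point where both sides are defined: x = π/4.
LHS = tan²(x) ≈ 1.0000
RHS = tan(x²) ≈ 0.7092
Since 1.0000 ≠ 0.7092, the equation fails at this point, so it cannot hold for every real x for which both sides are defined.
tan²(x) means (tan x)², squaring the output; tan(x²) squares the input. These are different functions.

Conclusion: False.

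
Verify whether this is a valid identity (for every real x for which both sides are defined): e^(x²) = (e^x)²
No, this is NOT an identity.

Claim: e^(x²) = (e^x)².
Test a specific point where both sides are defined: x = 1.
LHS = e^(x²) ≈ 2.7183
RHS = (e^x)² ≈ 7.3891
Since 2.7183 ≠ 7.3891, the equation fails at this point, so it cannot hold for every real x for which both sides are defined.
(e^x)² = e^(2x), and 2x ≠ x² in general.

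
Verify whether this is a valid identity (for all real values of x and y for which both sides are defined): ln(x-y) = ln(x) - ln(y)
Claim: ln(x-y) = ln(x) - ln(y).
Test a specific point where both sides are defined: x = 3, y = 3/2.
LHS = ln(x-y) ≈ 0.4055
RHS = ln(x) - ln(y) ≈ 0.6931
Since 0.4055 ≠ 0.6931, the equation fails at this point, so it cannot hold for all real values of x and y for which both sides are defined.
ln(x) - ln(y) = ln(x/y), not ln(x-y).

Conclusion: No, this is NOT an identity.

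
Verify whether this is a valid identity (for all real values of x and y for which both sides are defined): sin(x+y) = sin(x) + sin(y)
Claim: sin(x+y) = sin(x) + sin(y).
Test a specific point where both sides are defined: x = π/6, y = π/6.
LHS = sin(x+y) ≈ 0.8660
RHS = sin(x) + sin(y) ≈ 1.0000
Since 0.8660 ≠ 1.0000, the equation fails at this point, so it cannot hold for all real values of x and y for which both sides are defined.
The correct expansion is sin(x+y) = sin(x)cos(y) + cos(x)sin(y); sine is not additive.

Conclusion: No, this is NOT an identity.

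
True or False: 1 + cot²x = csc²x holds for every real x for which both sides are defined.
True.

Claim: 1 + cot²x = csc²x.
Reasoning: Start from sin²x + cos²x = 1 and divide every term by sin²x (allowed wherever cot x and csc x are defined): 1 + cot²x = 1/sin²x = csc²x.
So the two sides agree for every real x for which both sides are defined.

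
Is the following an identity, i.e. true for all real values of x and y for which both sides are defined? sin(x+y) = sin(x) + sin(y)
Claim: sin(x+y) = sin(x) + sin(y).
Test a specific point where both sides are defined: x = π/3, y = -π/4.
LHS = sin(x+y) ≈ 0.2588
RHS = sin(x) + sin(y) ≈ 0.1589
Since 0.2588 ≠ 0.1589, the equation fails at this point, so it cannot hold for all real values of x and y for which both sides are defined.
The correct expansion is sin(x+y) = sin(x)cos(y) + cos(x)sin(y); sine is not additive.

Conclusion: No, this is NOT an identity.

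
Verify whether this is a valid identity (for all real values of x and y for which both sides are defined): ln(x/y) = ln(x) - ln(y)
Yes, this is an identity.

Claim: ln(x/y) = ln(x) - ln(y).
Reasoning: Both sides are simultaneously defined only when x, y > 0. Write x = e^p, y = e^q. Then x/y = e^(p-q), so ln(x/y) = p - q = ln(x) - ln(y).
So the two sides agree for all real values of x and y for which both sides are defined.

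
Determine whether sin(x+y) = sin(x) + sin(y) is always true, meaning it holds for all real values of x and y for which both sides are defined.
No, this is NOT an identity.

Claim: sin(x+y) = sin(x) + sin(y).
Test a specific point where both sides are defined: x = 3π/4, y = -π/2.
LHS = sin(x+y) ≈ 0.7071
RHS = sin(x) + sin(y) ≈ -0.2929
Since 0.7071 ≠ -0.2929, the equation fails at this point, so it cannot hold for all real values of x and y for which both sides are defined.
The correct expansion is sin(x+y) = sin(x)cos(y) + cos(x)sin(y); sine is not additive.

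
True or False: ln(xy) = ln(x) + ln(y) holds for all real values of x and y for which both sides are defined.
Claim: ln(xy) = ln(x) + ln(y).
Reasoning: Both sides are simultaneously defined only when x, y > 0. Write x = e^p, y = e^q (p = ln x, q = ln y). Then xy = e^p · e^q = e^(p+q), so ln(xy) = p + q = ln(x) + ln(y).
So the two sides agree for all real values of x and y for which both sides are defined.

Conclusion: True.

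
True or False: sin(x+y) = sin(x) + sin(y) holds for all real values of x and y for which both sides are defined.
Claim: sin(x+y) = sin(x) + sin(y).
Test a specific point where both sides are defined: x = π/2, y = -π/3.
LHS = sin(x+y) ≈ 0.5000
RHS = sin(x) + sin(y) ≈ 0.1340
Since 0.5000 ≠ 0.1340, the equation fails at this point, so it cannot hold for all real values of x and y for which both sides are defined.
The correct expansion is sin(x+y) = sin(x)cos(y) + cos(x)sin(y); sine is not additive.

Conclusion: False.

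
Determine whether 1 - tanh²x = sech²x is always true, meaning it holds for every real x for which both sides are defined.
Yes, this is an identity.

Claim: 1 - tanh²x = sech²x.
Reasoning: Divide cosh²x - sinh²x = 1 through by cosh²x (never zero): 1 - tanh²x = 1/cosh²x = sech²x.
So the two sides agree for every real x for which both sides are defined.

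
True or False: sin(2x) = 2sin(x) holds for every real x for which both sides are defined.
Claim: sin(2x) = 2sin(x).
Test a specific point where both sides are defined: x = -π/6.
LHS = sin(2x) ≈ -0.8660
RHS = 2sin(x) ≈ -1.0000
Since -0.8660 ≠ -1.0000, the equation fails at this point, so it cannot hold for every real x for which both sides are defined.
The correct double-angle formula is sin(2x) = 2sin(x)cos(x).

Conclusion: False.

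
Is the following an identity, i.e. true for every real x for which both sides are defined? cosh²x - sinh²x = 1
Yes, this is an identity.

Claim: cosh²x - sinh²x = 1.
Reasoning: With cosh(x) = (e^x + e^-x)/2 and sinh(x) = (e^x - e^-x)/2: cosh²x = (e^(2x) + 2 + e^(-2x))/4 and sinh²x = (e^(2x) - 2 + e^(-2x))/4. Subtracting leaves 4/4 = 1.
So the two sides agree for every real x for which both sides are defined.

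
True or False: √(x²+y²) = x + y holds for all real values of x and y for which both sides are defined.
False.

Claim: √(x²+y²) = x + y.
Test a specific point where both sides are defined: x = 5, y = 2.
LHS = √(x²+y²) ≈ 5.3852
RHS = x + y ≈ 7.0000
Since 5.3852 ≠ 7.0000, the equation fails at this point, so it cannot hold for all real values of x and y for which both sides are defined.
(x+y)² = x² + 2xy + y², not x² + y², so the square root does not split this way.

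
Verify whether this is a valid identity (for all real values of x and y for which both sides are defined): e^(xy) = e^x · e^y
Claim: e^(xy) = e^x · e^y.
Test a specific point where both sides are defined: x = 2, y = 3/2.
LHS = e^(xy) ≈ 20.0855
RHS = e^x · e^y ≈ 33.1155
Since 20.0855 ≠ 33.1155, the equation fails at this point, so it cannot hold for all real values of x and y for which both sides are defined.
e^x · e^y = e^(x+y), not e^(xy).

Conclusion: No, this is NOT an identity.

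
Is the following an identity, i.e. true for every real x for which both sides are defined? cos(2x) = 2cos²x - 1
Yes, this is an identity.

Claim: cos(2x) = 2cos²x - 1.
Reasoning: cos(2x) = cos²x - sin²x. Replace sin²x by 1 - cos²x: cos²x - (1 - cos²x) = 2cos²x - 1.
So the two sides agree for every real x for which both sides are defined.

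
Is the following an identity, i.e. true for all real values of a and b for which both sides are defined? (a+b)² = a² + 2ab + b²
Claim: (a+b)² = a² + 2ab + b².
Reasoning: Expand: (a+b)² = (a+b)(a+b) = a·a + a·b + b·a + b·b = a² + 2ab + b².
So the two sides agree for all real values of a and b for which both sides are defined.

Conclusion: Yes, this is an identity.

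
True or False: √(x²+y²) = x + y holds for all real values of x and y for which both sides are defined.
Claim: √(x²+y²) = x + y.
Test a specific point where both sides are defined: x = 2, y = -1.
LHS = √(x²+y²) ≈ 2.2361
RHS = x + y ≈ 1.0000
Since 2.2361 ≠ 1.0000, the equation fails at this point, so it cannot hold for all real values of x and y for which both sides are defined.
(x+y)² = x² + 2xy + y², not x² + y², so the square root does not split this way.

Conclusion: False.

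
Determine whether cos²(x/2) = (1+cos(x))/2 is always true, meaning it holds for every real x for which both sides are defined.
Claim: cos²(x/2) = (1+cos(x))/2.
Reasoning: Use cos(2θ) = 2cos²θ - 1 with θ = x/2: cos(x) = 2cos²(x/2) - 1. Solving for cos²(x/2) gives (1 + cos(x))/2.
So the two sides agree for every real x for which both sides are defined.

Conclusion: Yes, this is an identity.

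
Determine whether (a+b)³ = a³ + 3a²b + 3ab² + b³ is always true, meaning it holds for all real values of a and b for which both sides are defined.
Yes, this is an identity.

Claim: (a+b)³ = a³ + 3a²b + 3ab² + b³.
Reasoning: (a+b)³ = (a+b)(a+b)² = (a+b)(a² + 2ab + b²) = a³ + 2a²b + ab² + a²b + 2ab² + b³ = a³ + 3a²b + 3ab² + b³.
So the two sides agree for all real values of a and b for which both sides are defined.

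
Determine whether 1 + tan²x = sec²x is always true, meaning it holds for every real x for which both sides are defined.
Yes, this is an identity.

Claim: 1 + tan²x = sec²x.
Reasoning: Start from sin²x + cos²x = 1 and divide every term by cos²x (allowed wherever tan x and sec x are defined): tan²x + 1 = 1/cos²x = sec²x.
So the two sides agree for every real x for which both sides are defined.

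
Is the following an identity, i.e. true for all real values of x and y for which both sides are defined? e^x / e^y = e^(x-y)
Yes, this is an identity.

Claim: e^x / e^y = e^(x-y).
Reasoning: 1/e^y = e^(-y), so e^x / e^y = e^x · e^(-y) = e^(x + (-y)) = e^(x-y) by the product rule for exponents.
So the two sides agree for all real values of x and y for which both sides are defined.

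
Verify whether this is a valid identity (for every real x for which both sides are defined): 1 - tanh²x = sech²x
Claim: 1 - tanh²x = sech²x.
Reasoning: Divide cosh²x - sinh²x = 1 through by cosh²x (never zero): 1 - tanh²x = 1/cosh²x = sech²x.
So the two sides agree for every real x for which both sides are defined.

Conclusion: Yes, this is an identity.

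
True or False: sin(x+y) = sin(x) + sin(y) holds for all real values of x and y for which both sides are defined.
Claim: sin(x+y) = sin(x) + sin(y).
Test a specific point where both sides are defined: x = -π/2, y = -π/6.
LHS = sin(x+y) ≈ -0.8660
RHS = sin(x) + sin(y) ≈ -1.5000
Since -0.8660 ≠ -1.5000, the equation fails at this point, so it cannot hold for all real values of x and y for which both sides are defined.
The correct expansion is sin(x+y) = sin(x)cos(y) + cos(x)sin(y); sine is not additive.

Conclusion: False.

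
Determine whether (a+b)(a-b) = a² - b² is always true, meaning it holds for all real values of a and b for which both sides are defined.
Claim: (a+b)(a-b) = a² - b².
Reasoning: Expand: (a+b)(a-b) = a² - ab + ba - b² = a² - b² (the cross terms cancel).
So the two sides agree for all real values of a and b for which both sides are defined.

Conclusion: Yes, this is an identity.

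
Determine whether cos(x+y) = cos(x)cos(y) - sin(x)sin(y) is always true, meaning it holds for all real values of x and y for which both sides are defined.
Claim: cos(x+y) = cos(x)cos(y) - sin(x)sin(y).
Reasoning: By Euler's formula e^(i(x+y)) = e^(ix)·e^(iy) = (cos x + i·sin x)(cos y + i·sin y). The real part of the left side is cos(x+y); the real part of the product is cos(x)cos(y) - sin(x)sin(y) (since i·i = -1).
So the two sides agree for all real values of x and y for which both sides are defined.

Conclusion: Yes, this is an identity.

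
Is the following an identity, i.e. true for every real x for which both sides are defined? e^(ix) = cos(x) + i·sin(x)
Yes, this is an identity.

Claim: e^(ix) = cos(x) + i·sin(x).
Reasoning: Euler's formula. Expand e^(ix) = Σ (ix)^k / k!. Since i² = -1, the even-k terms are Σ (-1)^m x^(2m)/(2m)! = cos(x) and the odd-k terms are i · Σ (-1)^m x^(2m+1)/(2m+1)! = i·sin(x).
So the two sides agree for every real x for which both sides are defined.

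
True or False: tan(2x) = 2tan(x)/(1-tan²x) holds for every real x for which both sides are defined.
True.

Claim: tan(2x) = 2tan(x)/(1-tan²x).
Reasoning: tan(2x) = sin(2x)/cos(2x) = 2sin(x)cos(x) / (cos²x - sin²x). Divide numerator and denominator by cos²x: 2tan(x) / (1 - tan²x).
So the two sides agree for every real x for which both sides are defined.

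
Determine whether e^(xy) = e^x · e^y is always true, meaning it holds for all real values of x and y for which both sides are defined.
Claim: e^(xy) = e^x · e^y.
Test a specific point where both sides are defined: x = -1, y = 1.
LHS = e^(xy) ≈ 0.3679
RHS = e^x · e^y ≈ 1.0000
Since 0.3679 ≠ 1.0000, the equation fails at this point, so it cannot hold for all real values of x and y for which both sides are defined.
e^x · e^y = e^(x+y), not e^(xy).

Conclusion: No, this is NOT an identity.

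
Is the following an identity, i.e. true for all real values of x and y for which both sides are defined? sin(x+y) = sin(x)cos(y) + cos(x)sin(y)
Claim: sin(x+y) = sin(x)cos(y) + cos(x)sin(y).
Reasoning: By Euler's formula e^(i(x+y)) = e^(ix)·e^(iy) = (cos x + i·sin x)(cos y + i·sin y). The imaginary part of the left side is sin(x+y); the imaginary part of the product is sin(x)cos(y) + cos(x)sin(y).
So the two sides agree for all real values of x and y for which both sides are defined.

Conclusion: Yes, this is an identity.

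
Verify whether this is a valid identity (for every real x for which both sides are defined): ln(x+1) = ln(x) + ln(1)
Claim: ln(x+1) = ln(x) + ln(1).
Test a specific point where both sides are defined: x = 1/2.
LHS = ln(x+1) ≈ 0.4055
RHS = ln(x) + ln(1) ≈ -0.6931
Since 0.4055 ≠ -0.6931, the equation fails at this point, so it cannot hold for every real x for which both sides are defined.
ln(1) = 0, so the right side is just ln(x), which differs from ln(x+1).

Conclusion: No, this is NOT an identity.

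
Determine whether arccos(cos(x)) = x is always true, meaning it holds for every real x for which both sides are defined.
No, this is NOT an identity.

Claim: arccos(cos(x)) = x.
Test a specific point where both sides are defined: x = -π/3.
LHS = arccos(cos(x)) ≈ 1.0472
RHS = x ≈ -1.0472
Since 1.0472 ≠ -1.0472, the equation fails at this point, so it cannot hold for every real x for which both sides are defined.
arccos only returns values in [0, π], so arccos(cos(x)) = x holds only for x in that interval, not for all real x.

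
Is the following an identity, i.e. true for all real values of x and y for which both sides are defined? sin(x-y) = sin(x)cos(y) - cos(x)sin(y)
Yes, this is an identity.

Claim: sin(x-y) = sin(x)cos(y) - cos(x)sin(y).
Reasoning: Replace y by -y in sin(x+y) = sin(x)cos(y) + cos(x)sin(y) and use cos(-y) = cos(y), sin(-y) = -sin(y): sin(x-y) = sin(x)cos(y) - cos(x)sin(y).
So the two sides agree for all real values of x and y for which both sides are defined.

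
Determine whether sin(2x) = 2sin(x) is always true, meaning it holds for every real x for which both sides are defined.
No, this is NOT an identity.

Claim: sin(2x) = 2sin(x).
Test a specific point where both sides are defined: x = π/3.
LHS = sin(2x) ≈ 0.8660
RHS = 2sin(x) ≈ 1.7321
Since 0.8660 ≠ 1.7321, the equation fails at this point, so it cannot hold for every real x for which both sides are defined.
The correct double-angle formula is sin(2x) = 2sin(x)cos(x).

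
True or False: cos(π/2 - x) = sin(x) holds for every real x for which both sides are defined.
True.

Claim: cos(π/2 - x) = sin(x).
Reasoning: Use cos(u - v) = cos(u)cos(v) + sin(u)sin(v) with u = π/2, v = x: cos(π/2)cos(x) + sin(π/2)sin(x) = 0·cos(x) + 1·sin(x) = sin(x).
So the two sides agree for every real x for which both sides are defined.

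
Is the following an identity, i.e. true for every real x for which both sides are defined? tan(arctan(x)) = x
Claim: tan(arctan(x)) = x.
Reasoning: For every real x, arctan(x) is by definition the angle in (-π/2, π/2) whose tangent equals x. Taking the tangent of that angle returns x.
So the two sides agree for every real x for which both sides are defined.

Conclusion: Yes, this is an identity.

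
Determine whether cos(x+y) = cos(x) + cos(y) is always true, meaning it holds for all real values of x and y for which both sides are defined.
No, this is NOT an identity.

Claim: cos(x+y) = cos(x) + cos(y).
Test a specific point where both sides are defined: x = -π/3, y = π/6.
LHS = cos(x+y) ≈ 0.8660
RHS = cos(x) + cos(y) ≈ 1.3660
Since 0.8660 ≠ 1.3660, the equation fails at this point, so it cannot hold for all real values of x and y for which both sides are defined.
The correct expansion is cos(x+y) = cos(x)cos(y) - sin(x)sin(y); cosine is not additive.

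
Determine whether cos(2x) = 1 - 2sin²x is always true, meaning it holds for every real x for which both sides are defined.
Claim: cos(2x) = 1 - 2sin²x.
Reasoning: cos(2x) = cos²x - sin²x. Replace cos²x by 1 - sin²x: (1 - sin²x) - sin²x = 1 - 2sin²x.
So the two sides agree for every real x for which both sides are defined.

Conclusion: Yes, this is an identity.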